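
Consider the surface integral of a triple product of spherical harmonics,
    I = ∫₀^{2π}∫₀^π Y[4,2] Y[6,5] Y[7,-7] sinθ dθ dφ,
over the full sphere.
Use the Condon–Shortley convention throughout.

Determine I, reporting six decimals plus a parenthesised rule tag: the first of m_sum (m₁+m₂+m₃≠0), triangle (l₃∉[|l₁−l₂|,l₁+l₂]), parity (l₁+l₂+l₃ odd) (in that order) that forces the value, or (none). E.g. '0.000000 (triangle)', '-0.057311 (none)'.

Σlᵢ=17 odd — θ-integrand is odd under cosθ→−cosθ; I=0

0.000000 (parity)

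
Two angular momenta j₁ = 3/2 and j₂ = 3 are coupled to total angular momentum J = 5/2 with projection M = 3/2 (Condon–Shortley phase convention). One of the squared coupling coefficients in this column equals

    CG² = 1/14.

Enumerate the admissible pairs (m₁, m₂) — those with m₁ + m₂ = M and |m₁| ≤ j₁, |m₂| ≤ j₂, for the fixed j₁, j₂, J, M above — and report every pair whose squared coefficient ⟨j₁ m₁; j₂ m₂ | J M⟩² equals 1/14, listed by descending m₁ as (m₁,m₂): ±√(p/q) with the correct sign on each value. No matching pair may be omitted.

Admissible pairs with m₁+m₂ = M = 3/2: (-3/2,3), (-1/2,2), (1/2,1), (3/2,0)
  (m₁,m₂)=(3/2,0): CG² = 9/35, CG = +√(9/35)
  (m₁,m₂)=(1/2,1): CG² = 7/20, CG = −√(7/20)
  (m₁,m₂)=(-1/2,2): CG² = 1/14, CG = +√(1/14)   ← matches the target
  (m₁,m₂)=(-3/2,3): CG² = 9/28, CG = +√(9/28)
Pairs with CG² = 1/14: (-1/2,2): +√(1/14)

(-1/2,2): +√(1/14)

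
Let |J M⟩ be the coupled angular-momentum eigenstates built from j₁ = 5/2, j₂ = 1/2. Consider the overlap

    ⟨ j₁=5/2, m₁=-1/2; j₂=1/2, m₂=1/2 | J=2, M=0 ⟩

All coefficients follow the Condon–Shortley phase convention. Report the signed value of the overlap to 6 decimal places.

triangle: 1!×4!×0!/6! = 24/720
(j±m)!: 2!×3!×1!×0!×2!×2! = 48
prefactor² = (2J+1)×Δ×N² = 8
  k=1: −1/(1!×0!×2!×0!×2!×0!) = -1/4
Σ = -1/4  ⇒  CG² = 8×(-1/4)² = 1/2
CG = −√(1/2) = -0.707107

-0.707107  (= −√(1/2))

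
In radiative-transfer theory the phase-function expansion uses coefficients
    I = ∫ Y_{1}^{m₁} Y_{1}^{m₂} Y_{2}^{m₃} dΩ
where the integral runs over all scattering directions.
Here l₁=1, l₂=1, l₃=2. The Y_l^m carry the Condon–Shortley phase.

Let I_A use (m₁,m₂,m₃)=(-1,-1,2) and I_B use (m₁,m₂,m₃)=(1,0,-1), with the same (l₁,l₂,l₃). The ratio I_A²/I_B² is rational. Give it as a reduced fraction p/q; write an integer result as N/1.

Shared (l₁,l₂,l₃)=(1,1,2): N and (l;000)² cancel in I_A²/I_B².
A: Δ = 0!·2!·2!/5! = 1/30; Racah Σ t=0..0: t=0:+1/4 = 1/4; ⇒ 3j(1 1 2; -1 -1 2)² = 1/5, sgn +1
B: Δ = 0!·2!·2!/5! = 1/30; Racah Σ t=0..0: t=0:+1/2 = 1/2; ⇒ 3j(1 1 2; 1 0 -1)² = 1/10, sgn -1
I_A²/I_B² = (1/5)/(1/10) = 2/1

2/1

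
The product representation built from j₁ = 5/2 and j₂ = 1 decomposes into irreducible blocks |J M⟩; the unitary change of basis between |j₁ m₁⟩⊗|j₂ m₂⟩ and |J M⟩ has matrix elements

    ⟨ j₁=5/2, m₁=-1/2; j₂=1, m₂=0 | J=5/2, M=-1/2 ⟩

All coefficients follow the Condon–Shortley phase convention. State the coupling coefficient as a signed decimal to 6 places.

−√(1/35) ≈ -0.169031

√[6·1!4!1!/7! · 2!3!1!1!2!3!] = √(144/35)
  +(−1)^0/∏(0,1,3,1,1,0)! = 1/6  (running 1/6)
  +(−1)^1/∏(1,0,2,0,2,1)! = -1/4  (running -1/12)
⟨..|..⟩ = √(144/35)·(-1/12) = -0.169031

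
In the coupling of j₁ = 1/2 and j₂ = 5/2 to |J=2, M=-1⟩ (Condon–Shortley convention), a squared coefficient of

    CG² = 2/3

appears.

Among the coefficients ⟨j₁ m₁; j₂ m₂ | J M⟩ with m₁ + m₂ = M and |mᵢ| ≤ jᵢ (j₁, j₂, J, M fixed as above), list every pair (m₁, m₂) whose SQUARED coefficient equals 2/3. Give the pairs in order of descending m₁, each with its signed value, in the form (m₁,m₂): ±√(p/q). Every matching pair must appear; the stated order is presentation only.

(1/2,-3/2): +√(2/3)

Admissible pairs with m₁+m₂ = M = -1: (-1/2,-1/2), (1/2,-3/2)
  (m₁,m₂)=(1/2,-3/2): CG² = 2/3, CG = +√(2/3)   ← matches the target
  (m₁,m₂)=(-1/2,-1/2): CG² = 1/3, CG = −√(1/3)
Pairs with CG² = 2/3: (1/2,-3/2): +√(2/3)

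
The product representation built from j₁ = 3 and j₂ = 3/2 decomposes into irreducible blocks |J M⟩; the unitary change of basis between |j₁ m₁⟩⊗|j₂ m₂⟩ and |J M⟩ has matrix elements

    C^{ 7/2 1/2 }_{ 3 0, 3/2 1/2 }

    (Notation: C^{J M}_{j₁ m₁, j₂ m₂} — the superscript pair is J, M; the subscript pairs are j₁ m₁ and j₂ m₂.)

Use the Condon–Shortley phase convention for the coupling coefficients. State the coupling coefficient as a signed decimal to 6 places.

√[8·1!5!2!/9! · 3!3!2!1!4!3!] = √(384/7)
  +(−1)^0/∏(0,1,3,2,2,0)! = 1/24  (running 1/24)
  +(−1)^1/∏(1,0,2,1,3,1)! = -1/12  (running -1/24)
⟨..|..⟩ = √(384/7)·(-1/24) = -0.308607

-0.308607  (= −√(2/21))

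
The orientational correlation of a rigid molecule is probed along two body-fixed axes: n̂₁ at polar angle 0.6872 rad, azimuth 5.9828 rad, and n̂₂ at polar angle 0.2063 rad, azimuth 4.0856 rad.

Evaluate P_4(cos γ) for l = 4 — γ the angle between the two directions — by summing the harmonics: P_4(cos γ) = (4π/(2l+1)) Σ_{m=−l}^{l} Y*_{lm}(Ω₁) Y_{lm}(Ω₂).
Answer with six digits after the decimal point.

-0.398716

Addition theorem: P_4(cos γ) = (4π/9) Σ_m Y*_{lm}(Ω₁) Y_{lm}(Ω₂), m = −4…4:
  m=-4: Y*=+0.025867-0.066838i  Y=-0.000628+0.000462i  product +0.000015+0.000054i
  m=-3: Y*=+0.153323-0.193671i  Y=+0.010029+0.003208i  product +0.002159-0.001451i
  m=-2: Y*=+0.353471-0.242223i  Y=-0.024984-0.076099i  product -0.027264-0.020847i
  m=-1: Y*=+0.262157-0.081205i  Y=-0.206200+0.284725i  product -0.030936+0.091387i
  m=+0: Y*=-0.256951-0.000000i  Y=+0.675255+0.000000i  product -0.173507-0.000000i
  m=+1: Y*=-0.262157-0.081205i  Y=+0.206200+0.284725i  product -0.030936-0.091387i
  m=+2: Y*=+0.353471+0.242223i  Y=-0.024984+0.076099i  product -0.027264+0.020847i
  m=+3: Y*=-0.153323-0.193671i  Y=-0.010029+0.003208i  product +0.002159+0.001451i
  m=+4: Y*=+0.025867+0.066838i  Y=-0.000628-0.000462i  product +0.000015-0.000054i
Total Σ_m = -0.285559+0.000000i. Multiply by 1.396263: -0.398716+0.000000i. P_4(cos γ) = -0.398716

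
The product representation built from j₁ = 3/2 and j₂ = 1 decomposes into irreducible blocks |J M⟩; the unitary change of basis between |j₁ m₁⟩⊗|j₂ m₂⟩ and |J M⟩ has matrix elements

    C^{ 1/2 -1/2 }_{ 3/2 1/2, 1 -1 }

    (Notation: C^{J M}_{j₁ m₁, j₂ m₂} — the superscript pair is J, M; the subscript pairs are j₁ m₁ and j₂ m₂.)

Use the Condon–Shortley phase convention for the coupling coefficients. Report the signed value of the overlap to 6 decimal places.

+√(1/6) ≈ +0.408248

j₁+j₂−J=2  J+j₁−j₂=1  J−j₁+j₂=0  j₁+j₂+J+1=4
(j₁±m₁, j₂±m₂, J±M) = (2,1,0,2,0,1)
P² = 2/3
sum k=0..0:
  [0] +1/2 = 1/2
S = 1/2
C² = P²·S² = 1/6 ; C = +0.408248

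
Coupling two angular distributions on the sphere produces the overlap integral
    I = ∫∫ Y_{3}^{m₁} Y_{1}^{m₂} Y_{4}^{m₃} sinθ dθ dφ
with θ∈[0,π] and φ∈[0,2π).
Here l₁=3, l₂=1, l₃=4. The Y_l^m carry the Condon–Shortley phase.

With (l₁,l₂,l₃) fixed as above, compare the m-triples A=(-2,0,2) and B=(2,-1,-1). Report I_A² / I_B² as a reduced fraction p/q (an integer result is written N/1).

Shared (l₁,l₂,l₃)=(3,1,4): N and (l;000)² cancel in I_A²/I_B².
A: Δ = 0!·6!·2!/9! = 1/252; Racah Σ t=0..0: t=0:+1/120 = 1/120; ⇒ 3j(3 1 4; -2 0 2)² = 1/21, sgn +1
B: Δ = 0!·6!·2!/9! = 1/252; Racah Σ t=0..0: t=0:+1/240 = 1/240; ⇒ 3j(3 1 4; 2 -1 -1)² = 1/84, sgn -1
I_A²/I_B² = (1/21)/(1/84) = 4/1

4/1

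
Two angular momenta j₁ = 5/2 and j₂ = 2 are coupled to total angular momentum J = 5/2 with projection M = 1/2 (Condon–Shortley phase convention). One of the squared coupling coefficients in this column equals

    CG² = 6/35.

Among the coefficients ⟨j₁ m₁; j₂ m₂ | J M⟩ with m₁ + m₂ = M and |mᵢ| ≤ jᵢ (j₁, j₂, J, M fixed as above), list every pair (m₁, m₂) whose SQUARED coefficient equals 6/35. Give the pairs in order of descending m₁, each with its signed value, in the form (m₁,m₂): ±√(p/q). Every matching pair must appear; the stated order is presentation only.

Admissible pairs with m₁+m₂ = M = 1/2: (-3/2,2), (-1/2,1), (1/2,0), (3/2,-1), (5/2,-2)
  (m₁,m₂)=(5/2,-2): CG² = 3/14, CG = +√(3/14)
  (m₁,m₂)=(3/2,-1): CG² = 6/35, CG = +√(6/35)   ← matches the target
  (m₁,m₂)=(1/2,0): CG² = 8/35, CG = −√(8/35)
  (m₁,m₂)=(-1/2,1): CG² = 0/1, CG = 0
  (m₁,m₂)=(-3/2,2): CG² = 27/70, CG = +√(27/70)
Pairs with CG² = 6/35: (3/2,-1): +√(6/35)

(3/2,-1): +√(6/35)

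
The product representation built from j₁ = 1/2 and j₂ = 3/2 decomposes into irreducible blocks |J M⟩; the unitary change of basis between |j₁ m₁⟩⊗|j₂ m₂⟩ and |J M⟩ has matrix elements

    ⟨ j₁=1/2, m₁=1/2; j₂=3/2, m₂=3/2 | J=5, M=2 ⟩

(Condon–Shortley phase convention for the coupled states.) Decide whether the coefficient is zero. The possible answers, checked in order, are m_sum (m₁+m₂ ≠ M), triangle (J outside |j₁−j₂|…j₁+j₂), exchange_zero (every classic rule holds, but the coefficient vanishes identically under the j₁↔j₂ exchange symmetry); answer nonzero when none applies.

triangle

m-sum: m₁+m₂ = 1/2+3/2 = 2, M = 2  ✓
triangle: need |j₁−j₂| ≤ J ≤ j₁+j₂, i.e. J ∈ [1, 2]; J = 5 is outside ✗ ⇒ coefficient is 0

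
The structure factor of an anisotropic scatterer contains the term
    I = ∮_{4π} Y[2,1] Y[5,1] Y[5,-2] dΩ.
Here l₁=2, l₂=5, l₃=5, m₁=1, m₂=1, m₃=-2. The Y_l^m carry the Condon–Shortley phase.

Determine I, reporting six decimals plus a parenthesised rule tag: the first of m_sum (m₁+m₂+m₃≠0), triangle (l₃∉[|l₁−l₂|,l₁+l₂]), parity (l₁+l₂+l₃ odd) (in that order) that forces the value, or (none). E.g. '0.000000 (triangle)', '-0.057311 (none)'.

Rules hold: Σm=0, L=12 even, 3≤5≤7.
N = 5·11·11 = 605
Δ = 2!·2!·8!/13! = 1/38610
Racah Σ t=0..2: t=0:+1/2880 t=1:−1/576 t=2:+1/2880 = -1/960
⇒ 3j(2 5 5; 0 0 0)² = 10/429, sgn +1
Racah Σ t=0..1: t=0:+1/2880 t=1:−1/1440 = -1/2880
⇒ 3j(2 5 5; 1 1 -2)² = 7/715, sgn +1
4πI² = N·(3j₀)²·(3jₘ)² = 70/507
I = +1·√(0.138067/4π) = 0.10481902
No selection rule forces the value: the integral is nonzero (none).

0.104819 (none)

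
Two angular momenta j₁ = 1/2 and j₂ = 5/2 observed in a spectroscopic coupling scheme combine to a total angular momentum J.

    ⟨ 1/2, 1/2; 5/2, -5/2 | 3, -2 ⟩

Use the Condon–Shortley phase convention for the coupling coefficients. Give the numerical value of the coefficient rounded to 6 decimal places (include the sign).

+0.408248  (= +√(1/6))

√[7·0!1!5!/7! · 1!0!0!5!1!5!] = √(2400)
  +(−1)^0/∏(0,0,0,0,1,5)! = 1/120  (running 1/120)
⟨..|..⟩ = √(2400)·(1/120) = +0.408248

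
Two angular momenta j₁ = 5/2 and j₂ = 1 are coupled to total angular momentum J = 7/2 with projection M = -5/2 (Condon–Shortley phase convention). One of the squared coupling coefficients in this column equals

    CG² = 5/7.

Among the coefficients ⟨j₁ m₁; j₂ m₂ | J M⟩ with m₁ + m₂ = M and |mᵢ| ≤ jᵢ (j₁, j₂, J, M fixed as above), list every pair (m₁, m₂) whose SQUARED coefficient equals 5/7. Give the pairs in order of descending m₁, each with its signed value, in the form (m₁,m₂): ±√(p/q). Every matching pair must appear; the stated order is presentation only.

Admissible pairs with m₁+m₂ = M = -5/2: (-5/2,0), (-3/2,-1)
  (m₁,m₂)=(-3/2,-1): CG² = 5/7, CG = +√(5/7)   ← matches the target
  (m₁,m₂)=(-5/2,0): CG² = 2/7, CG = +√(2/7)
Pairs with CG² = 5/7: (-3/2,-1): +√(5/7)

(-3/2,-1): +√(5/7)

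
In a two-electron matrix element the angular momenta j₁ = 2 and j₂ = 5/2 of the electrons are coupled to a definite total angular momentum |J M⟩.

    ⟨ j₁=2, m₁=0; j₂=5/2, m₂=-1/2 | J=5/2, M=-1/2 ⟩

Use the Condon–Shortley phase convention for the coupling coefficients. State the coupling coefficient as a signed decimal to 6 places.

j₁+j₂−J=2  J+j₁−j₂=2  J−j₁+j₂=3  j₁+j₂+J+1=8
(j₁±m₁, j₂±m₂, J±M) = (2,2,2,3,2,3)
P² = 72/35
sum k=0..2:
  [0] +1/8 = 1/8
  [1] −1/2 = -1/2
  [2] +1/24 = 1/24
S = -1/3
C² = P²·S² = 8/35 ; C = -0.478091

−√(8/35) ≈ -0.478091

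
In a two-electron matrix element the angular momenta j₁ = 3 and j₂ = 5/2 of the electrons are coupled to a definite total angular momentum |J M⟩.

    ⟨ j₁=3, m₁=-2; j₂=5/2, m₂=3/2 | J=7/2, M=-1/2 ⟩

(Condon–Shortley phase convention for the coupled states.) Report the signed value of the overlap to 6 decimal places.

√[8·2!4!3!/10! · 1!5!4!1!3!4!] = √(9216/35)
  +(−1)^1/∏(1,1,4,3,0,0)! = -1/144  (running -1/144)
  +(−1)^2/∏(2,0,3,2,1,1)! = 1/24  (running 5/144)
⟨..|..⟩ = √(9216/35)·(5/144) = +0.563436

+0.563436  (= +√(20/63))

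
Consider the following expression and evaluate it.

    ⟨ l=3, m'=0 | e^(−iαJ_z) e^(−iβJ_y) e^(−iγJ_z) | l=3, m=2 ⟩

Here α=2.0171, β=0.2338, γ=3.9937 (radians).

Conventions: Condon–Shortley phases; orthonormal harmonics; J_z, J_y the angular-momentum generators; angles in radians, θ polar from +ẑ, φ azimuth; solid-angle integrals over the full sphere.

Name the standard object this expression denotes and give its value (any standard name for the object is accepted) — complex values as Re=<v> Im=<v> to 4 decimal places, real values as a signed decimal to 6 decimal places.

This is a Wigner D-matrix element — the rotation-matrix element ⟨l m'| R(α,β,γ) |l m⟩ in the angular-momentum basis.
D^3_{0,2}(2.0171,0.2338,3.9937) = e^{-i·0·2.0171}·d^3_{0,2}(0.2338)·e^{-i·2·3.9937}. Compute d first:
With c≡cos(β/2)=0.993175 and s≡sin(β/2)=0.116634, N=[6·6·120·1]^{1/2}=65.726707
Admissible k: 2..3 (factorial args all ≥0)
  k=2: (−1)^0·65.7267/(12)·0.9932^4·0.1166^2 = +0.072496
  k=3: (−1)^1·65.7267/(12)·0.9932^2·0.1166^4 = -0.001000
d^3_{0,2}(0.2338) = +0.072496 -0.001000 = +0.071496
Attach z-rotation phases: D = e^{-i(0)(2.0171)}·(+0.071496)·e^{-i(2)(3.9937)} = -0.009511-0.070861i

Wigner D-matrix element, Re=-0.0095 Im=-0.0709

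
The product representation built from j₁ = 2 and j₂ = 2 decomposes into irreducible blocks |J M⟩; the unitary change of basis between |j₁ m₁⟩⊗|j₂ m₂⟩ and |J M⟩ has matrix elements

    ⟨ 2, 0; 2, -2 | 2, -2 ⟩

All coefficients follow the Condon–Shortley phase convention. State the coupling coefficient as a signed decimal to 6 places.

triangle: 2!*2!*2!/7! = 8/5040
(j±m)!: 2!*2!*0!*4!*0!*4! = 2304
prefactor² = (2J+1)*Δ*N² = 128/7
  k=0: +1/(0!*2!*2!*0!*0!*2!) = 1/8
Σ = 1/8  ⇒  CG² = 128/7*(1/8)² = 2/7
CG = +√(2/7) = +0.534522

+√(2/7) ≈ +0.534522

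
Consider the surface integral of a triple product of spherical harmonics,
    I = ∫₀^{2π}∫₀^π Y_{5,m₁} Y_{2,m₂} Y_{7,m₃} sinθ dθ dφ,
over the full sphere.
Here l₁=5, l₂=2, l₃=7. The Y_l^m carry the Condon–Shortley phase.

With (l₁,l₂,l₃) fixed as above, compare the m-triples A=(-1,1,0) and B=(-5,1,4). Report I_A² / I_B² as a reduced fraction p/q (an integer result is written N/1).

l's match ⇒ only the (l;m) 3-j factors differ between A and B.
A: triangle coeff Δ(5,2,7) = 1/15015; Σ_t [0,0]: t=0:+1/103680 = 1/103680; (3j)²=7/429 [(5 2 7; -1 1 0)], sign=-1
B: triangle coeff Δ(5,2,7) = 1/15015; Σ_t [0,0]: t=0:+1/21772800 = 1/21772800; (3j)²=1/1365 [(5 2 7; -5 1 4)], sign=-1
I_A²/I_B² = (7/429)/(1/1365) = 245/11

245/11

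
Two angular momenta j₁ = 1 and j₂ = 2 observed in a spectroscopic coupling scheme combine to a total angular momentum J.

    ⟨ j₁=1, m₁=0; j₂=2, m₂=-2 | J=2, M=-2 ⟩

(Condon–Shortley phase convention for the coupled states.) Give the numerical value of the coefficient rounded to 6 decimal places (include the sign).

+√(2/3) ≈ +0.816497

triangle: 1!×1!×3!/6! = 6/720
(j±m)!: 1!×1!×0!×4!×0!×4! = 576
prefactor² = (2J+1)×Δ×N² = 24
  k=0: +1/(0!×1!×1!×0!×0!×3!) = 1/6
Σ = 1/6  ⇒  CG² = 24×(1/6)² = 2/3
CG = +√(2/3) = +0.816497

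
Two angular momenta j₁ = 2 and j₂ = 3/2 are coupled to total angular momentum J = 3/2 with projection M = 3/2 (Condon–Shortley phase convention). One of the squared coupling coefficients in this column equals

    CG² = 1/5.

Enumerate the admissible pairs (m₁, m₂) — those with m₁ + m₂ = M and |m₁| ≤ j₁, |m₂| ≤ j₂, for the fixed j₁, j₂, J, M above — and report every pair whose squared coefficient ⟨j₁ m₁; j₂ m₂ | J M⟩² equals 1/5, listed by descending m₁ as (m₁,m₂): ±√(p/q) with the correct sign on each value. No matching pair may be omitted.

(0,3/2): +√(1/5)

Admissible pairs with m₁+m₂ = M = 3/2: (0,3/2), (1,1/2), (2,-1/2)
  (m₁,m₂)=(2,-1/2): CG² = 2/5, CG = +√(2/5)
  (m₁,m₂)=(1,1/2): CG² = 2/5, CG = −√(2/5)
  (m₁,m₂)=(0,3/2): CG² = 1/5, CG = +√(1/5)   ← matches the target
Pairs with CG² = 1/5: (0,3/2): +√(1/5)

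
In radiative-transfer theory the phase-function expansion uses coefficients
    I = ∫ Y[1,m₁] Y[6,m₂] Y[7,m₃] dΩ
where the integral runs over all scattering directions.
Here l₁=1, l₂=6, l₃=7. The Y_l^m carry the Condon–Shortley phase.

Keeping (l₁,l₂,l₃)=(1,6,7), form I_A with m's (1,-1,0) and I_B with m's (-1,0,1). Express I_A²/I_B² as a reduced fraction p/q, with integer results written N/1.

3/4

Shared (l₁,l₂,l₃)=(1,6,7): N and (l;000)² cancel in I_A²/I_B².
A: Δ = 0!·2!·12!/15! = 1/1365; Racah Σ t=0..0: t=0:+1/1209600 = 1/1209600; ⇒ 3j(1 6 7; 1 -1 0)² = 1/65, sgn -1
B: Δ = 0!·2!·12!/15! = 1/1365; Racah Σ t=0..0: t=0:+1/1036800 = 1/1036800; ⇒ 3j(1 6 7; -1 0 1)² = 4/195, sgn +1
I_A²/I_B² = (1/65)/(4/195) = 3/4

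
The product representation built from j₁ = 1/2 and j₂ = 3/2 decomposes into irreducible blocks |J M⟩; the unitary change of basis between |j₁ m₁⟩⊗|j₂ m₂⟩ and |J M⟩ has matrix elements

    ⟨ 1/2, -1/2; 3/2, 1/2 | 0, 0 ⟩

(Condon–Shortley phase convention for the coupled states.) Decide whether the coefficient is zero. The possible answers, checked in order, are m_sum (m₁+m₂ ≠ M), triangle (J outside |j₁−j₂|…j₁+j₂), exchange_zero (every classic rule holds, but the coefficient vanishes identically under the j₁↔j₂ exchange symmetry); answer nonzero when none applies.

triangle

m-sum: m₁+m₂ = -1/2+1/2 = 0, M = 0  ✓
triangle: need |j₁−j₂| ≤ J ≤ j₁+j₂, i.e. J ∈ [1, 2]; J = 0 is outside ✗ ⇒ coefficient is 0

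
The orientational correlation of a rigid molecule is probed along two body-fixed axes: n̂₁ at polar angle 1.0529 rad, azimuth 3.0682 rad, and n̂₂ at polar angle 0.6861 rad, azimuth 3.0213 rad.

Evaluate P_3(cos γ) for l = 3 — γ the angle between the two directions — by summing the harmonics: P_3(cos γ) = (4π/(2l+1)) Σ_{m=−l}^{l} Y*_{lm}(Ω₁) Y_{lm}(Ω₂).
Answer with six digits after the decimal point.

0.630284

Term-by-term m-sum for l=3 (normalisation 4π/7 = 1.795196):
  [-3]  conj(Y_{3,-3})(Ω₁) = -0.26706 + 0.05977j ; Y_{3,-3}(Ω₂) = -0.09925 - 0.03746j ; Δ = 0.02875 + 0.00407j
  [-2]  conj(Y_{3,-2})(Ω₁) = 0.37784 - 0.05586j ; Y_{3,-2}(Ω₂) = 0.30822 + 0.07562j ; Δ = 0.12068 + 0.01135j
  [-1]  conj(Y_{3,-1})(Ω₁) = -0.06312 + 0.00464j ; Y_{3,-1}(Ω₂) = -0.40515 - 0.04897j ; Δ = 0.02580 + 0.00121j
  [+0]  conj(Y_{3,0})(Ω₁) = -0.32785 + 0.00000j ; Y_{3,0}(Ω₂) = -0.00195 + 0.00000j ; Δ = 0.00064 + 0.00000j
  [+1]  conj(Y_{3,1})(Ω₁) = 0.06312 + 0.00464j ; Y_{3,1}(Ω₂) = 0.40515 - 0.04897j ; Δ = 0.02580 - 0.00121j
  [+2]  conj(Y_{3,2})(Ω₁) = 0.37784 + 0.05586j ; Y_{3,2}(Ω₂) = 0.30822 - 0.07562j ; Δ = 0.12068 - 0.01135j
  [+3]  conj(Y_{3,3})(Ω₁) = 0.26706 + 0.05977j ; Y_{3,3}(Ω₂) = 0.09925 - 0.03746j ; Δ = 0.02875 - 0.00407j
Accumulated sum 0.35110 + 0.00000j; after 4π/(2l+1) scaling, 0.63028 + 0.00000j ⇒ P_3 = 0.630284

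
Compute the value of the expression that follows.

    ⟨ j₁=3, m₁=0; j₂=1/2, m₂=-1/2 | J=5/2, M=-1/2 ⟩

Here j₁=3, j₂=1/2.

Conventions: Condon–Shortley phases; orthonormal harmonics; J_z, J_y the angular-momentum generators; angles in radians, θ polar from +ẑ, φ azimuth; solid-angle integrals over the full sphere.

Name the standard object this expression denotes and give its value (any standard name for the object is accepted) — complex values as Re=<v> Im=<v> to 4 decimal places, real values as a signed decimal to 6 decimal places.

This is a Clebsch–Gordan (vector-coupling) coefficient.
triangle: 1!×5!×0!/7! = 120/5040
(j±m)!: 3!×3!×0!×1!×2!×3! = 432
prefactor² = (2J+1)×Δ×N² = 432/7
  k=0: +1/(0!×1!×3!×0!×2!×0!) = 1/12
Σ = 1/12  ⇒  CG² = 432/7×(1/12)² = 3/7
CG = +√(3/7) = +0.654654

Clebsch–Gordan coefficient, +√(3/7) ≈ +0.654654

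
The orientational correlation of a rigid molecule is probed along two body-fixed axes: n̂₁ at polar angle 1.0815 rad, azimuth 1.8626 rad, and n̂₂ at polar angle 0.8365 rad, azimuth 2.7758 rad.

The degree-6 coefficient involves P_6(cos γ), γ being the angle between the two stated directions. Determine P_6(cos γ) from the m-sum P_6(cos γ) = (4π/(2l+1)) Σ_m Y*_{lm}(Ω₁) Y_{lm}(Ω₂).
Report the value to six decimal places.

Summing Y*_{l m}(θ₁,φ₁)·Y_{l m}(θ₂,φ₂) over m ∈ [−6, 6]; prefactor 4π/(2·6+1) = 0.966644:
  m=-6: (0.040905, -0.224760) × (-0.047218, 0.065590) = (0.012810, 0.013296)  (running Σ = (0.012810, 0.013296))
  m=-5: (-0.418768, 0.047005) × (0.064521, -0.244342) = (-0.015534, 0.105355)  (running Σ = (-0.002724, 0.118651))
  m=-4: (0.121613, 0.284795) × (0.045832, 0.424205) = (-0.115237, 0.064642)  (running Σ = (-0.117961, 0.183293))
  m=-3: (-0.092150, 0.076893) × (-0.157814, -0.308066) = (0.038231, 0.016253)  (running Σ = (-0.079730, 0.199547))
  m=-2: (0.289230, 0.190989) × (-0.057331, -0.051471) = (-0.006752, -0.025837)  (running Σ = (-0.086482, 0.173710))
  m=-1: (0.000825, -0.002746) × (0.347725, 0.133189) = (0.000653, -0.000845)  (running Σ = (-0.085830, 0.172865))
  m=0: (0.337775, -0.000000) × (-0.028541, 0.000000) = (-0.009640, 0.000000)  (running Σ = (-0.095470, 0.172865))
  m=1: (-0.000825, -0.002746) × (-0.347725, 0.133189) = (0.000653, 0.000845)  (running Σ = (-0.094817, 0.173710))
  m=2: (0.289230, -0.190989) × (-0.057331, 0.051471) = (-0.006752, 0.025837)  (running Σ = (-0.101569, 0.199547))
  m=3: (0.092150, 0.076893) × (0.157814, -0.308066) = (0.038231, -0.016253)  (running Σ = (-0.063338, 0.183293))
  m=4: (0.121613, -0.284795) × (0.045832, -0.424205) = (-0.115237, -0.064642)  (running Σ = (-0.178576, 0.118651))
  m=5: (0.418768, 0.047005) × (-0.064521, -0.244342) = (-0.015534, -0.105355)  (running Σ = (-0.194110, 0.013296))
  m=6: (0.040905, 0.224760) × (-0.047218, -0.065590) = (0.012810, -0.013296)  (running Σ = (-0.181299, -0.000000))
Σ over m = (-0.181299, -0.000000); ×(4π/13) → (-0.175252, -0.000000). Real part: -0.175252

-0.175252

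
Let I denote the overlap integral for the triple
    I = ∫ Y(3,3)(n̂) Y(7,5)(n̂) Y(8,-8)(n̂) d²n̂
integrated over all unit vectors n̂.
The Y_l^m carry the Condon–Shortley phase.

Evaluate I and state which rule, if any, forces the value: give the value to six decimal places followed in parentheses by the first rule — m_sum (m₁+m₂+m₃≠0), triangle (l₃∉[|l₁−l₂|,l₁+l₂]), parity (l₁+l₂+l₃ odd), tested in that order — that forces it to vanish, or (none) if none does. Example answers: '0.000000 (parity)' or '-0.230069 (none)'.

m-sum 0 ✓  L=18 even ✓  4≤8≤10 ✓
Π(2lᵢ+1) = 7×15×17 = 1785
triangle coeff Δ(3,7,8) = 1/5290740
Σ_t [0,2]: t=0:+1/7257600 t=1:−1/2073600 t=2:+1/7257600 = -1/4838400
(3j)²=252/20995 [(3 7 8; 0 0 0)], sign=-1
Σ_t [0,0]: t=0:+1/22992076800 = 1/22992076800
(3j)²=5/969 [(3 7 8; 3 5 -8)], sign=+1
⇒ 4πI² = 8820/79781
I = (-1)√(8820/79781/(4π)) = -0.09379499
No selection rule forces the value: the integral is nonzero (none).

-0.093795 (none)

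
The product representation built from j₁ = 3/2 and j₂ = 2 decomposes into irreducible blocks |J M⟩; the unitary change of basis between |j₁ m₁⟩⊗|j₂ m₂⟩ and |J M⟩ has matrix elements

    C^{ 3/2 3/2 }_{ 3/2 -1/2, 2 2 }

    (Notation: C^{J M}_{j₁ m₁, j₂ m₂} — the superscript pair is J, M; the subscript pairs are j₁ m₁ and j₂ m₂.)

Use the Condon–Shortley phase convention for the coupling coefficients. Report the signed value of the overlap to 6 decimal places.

triangle: 2!×1!×2!/6! = 4/720
(j±m)!: 1!×2!×4!×0!×3!×0! = 288
prefactor² = (2J+1)×Δ×N² = 32/5
  k=2: +1/(2!×0!×0!×2!×1!×0!) = 1/4
Σ = 1/4  ⇒  CG² = 32/5×(1/4)² = 2/5
CG = +√(2/5) = +0.632456

+√(2/5) = +0.632456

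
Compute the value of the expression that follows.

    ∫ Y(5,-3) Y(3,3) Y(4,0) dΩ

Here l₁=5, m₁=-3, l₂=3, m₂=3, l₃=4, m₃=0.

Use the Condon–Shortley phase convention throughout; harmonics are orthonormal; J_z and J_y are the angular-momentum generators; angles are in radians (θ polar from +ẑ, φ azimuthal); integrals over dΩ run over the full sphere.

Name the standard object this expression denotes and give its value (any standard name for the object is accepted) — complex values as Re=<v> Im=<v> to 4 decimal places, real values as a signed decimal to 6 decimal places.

Gaunt coefficient, +0.196280

This is a Gaunt coefficient — the integral of a triple product of spherical harmonics over the sphere.
m-sum 0 ✓  L=12 even ✓  2≤4≤8 ✓
Π(2lᵢ+1) = 11×7×9 = 693
triangle coeff Δ(5,3,4) = 1/180180
Σ_t [1,3]: t=1:−1/576 t=2:+1/144 t=3:−1/576 = 1/288
(3j)²=20/1001 [(5 3 4; 0 0 0)], sign=+1
Σ_t [4,4]: t=4:+1/2304 = 1/2304
(3j)²=5/143 [(5 3 4; -3 3 0)], sign=+1
⇒ 4πI² = 900/1859
I = (+1)√(900/1859/(4π)) = 0.19628026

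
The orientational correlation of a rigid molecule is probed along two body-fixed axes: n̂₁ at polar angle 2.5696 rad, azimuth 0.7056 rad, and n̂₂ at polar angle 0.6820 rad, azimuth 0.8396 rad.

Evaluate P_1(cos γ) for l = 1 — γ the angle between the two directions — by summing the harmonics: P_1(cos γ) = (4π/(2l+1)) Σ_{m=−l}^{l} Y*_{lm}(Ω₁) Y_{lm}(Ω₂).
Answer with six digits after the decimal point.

Summing Y*_{l m}(θ₁,φ₁)·Y_{l m}(θ₂,φ₂) over m ∈ [−1, 1]; prefactor 4π/(2·1+1) = 4.188790:
  m=-1: Y*=0.14236 + 0.12128j  Y=0.14543 - 0.16211j  product 0.04036 - 0.00544j
  m=+0: Y*=-0.41083 + 0.00000j  Y=0.37931 + 0.00000j  product -0.15583 + 0.00000j
  m=+1: Y*=-0.14236 + 0.12128j  Y=-0.14543 - 0.16211j  product 0.04036 + 0.00544j
Total Σ_m = -0.07510 + 0.00000j. Multiply by 4.188790: -0.31459 + 0.00000j. P_1(cos γ) = -0.314590

-0.314590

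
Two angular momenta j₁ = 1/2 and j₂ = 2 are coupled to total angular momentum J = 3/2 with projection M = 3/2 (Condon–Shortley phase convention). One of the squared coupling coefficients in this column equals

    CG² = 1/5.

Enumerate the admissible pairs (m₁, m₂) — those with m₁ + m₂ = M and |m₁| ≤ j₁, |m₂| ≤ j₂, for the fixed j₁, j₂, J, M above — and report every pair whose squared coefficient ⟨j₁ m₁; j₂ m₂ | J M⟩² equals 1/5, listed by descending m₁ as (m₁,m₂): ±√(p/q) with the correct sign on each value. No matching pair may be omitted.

Admissible pairs with m₁+m₂ = M = 3/2: (-1/2,2), (1/2,1)
  (m₁,m₂)=(1/2,1): CG² = 1/5, CG = +√(1/5)   ← matches the target
  (m₁,m₂)=(-1/2,2): CG² = 4/5, CG = −√(4/5)
Pairs with CG² = 1/5: (1/2,1): +√(1/5)

(1/2,1): +√(1/5)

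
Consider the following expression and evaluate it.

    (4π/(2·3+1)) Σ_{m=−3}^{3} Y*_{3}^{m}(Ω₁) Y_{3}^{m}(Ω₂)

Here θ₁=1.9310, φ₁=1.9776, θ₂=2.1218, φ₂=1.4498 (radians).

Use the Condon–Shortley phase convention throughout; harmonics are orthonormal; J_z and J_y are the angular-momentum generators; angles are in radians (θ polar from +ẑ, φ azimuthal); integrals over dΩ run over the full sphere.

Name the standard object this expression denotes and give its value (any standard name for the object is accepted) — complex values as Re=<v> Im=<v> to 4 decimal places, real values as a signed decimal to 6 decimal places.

This sum is the spherical-harmonic addition theorem: it equals the Legendre polynomial P_l(cos γ) of the angle γ between the two directions.
Summing Y*_{l m}(θ₁,φ₁)·Y_{l m}(θ₂,φ₂) over m ∈ [−3, 3]; prefactor 4π/(2·3+1) = 1.795196:
  [-3]  conj(Y_{3,-3})(Ω₁) = +0.321166-0.117375i ; Y_{3,-3}(Ω₂) = -0.091622+0.241226i ; Δ = -0.001112+0.088228i
  [-2]  conj(Y_{3,-2})(Ω₁) = +0.216686+0.229270i ; Y_{3,-2}(Ω₂) = +0.377080+0.093074i ; Δ = +0.060369+0.106621i
  [-1]  conj(Y_{3,-1})(Ω₁) = +0.045335-0.105227i ; Y_{3,-1}(Ω₂) = +0.012313-0.101267i ; Δ = -0.010098-0.005887i
  [+0]  conj(Y_{3,0})(Ω₁) = +0.312893-0.000000i ; Y_{3,0}(Ω₂) = +0.318365+0.000000i ; Δ = +0.099614+0.000000i
  [+1]  conj(Y_{3,1})(Ω₁) = -0.045335-0.105227i ; Y_{3,1}(Ω₂) = -0.012313-0.101267i ; Δ = -0.010098+0.005887i
  [+2]  conj(Y_{3,2})(Ω₁) = +0.216686-0.229270i ; Y_{3,2}(Ω₂) = +0.377080-0.093074i ; Δ = +0.060369-0.106621i
  [+3]  conj(Y_{3,3})(Ω₁) = -0.321166-0.117375i ; Y_{3,3}(Ω₂) = +0.091622+0.241226i ; Δ = -0.001112-0.088228i
Total Σ_m = +0.197932+0.000000i. Multiply by 1.795196: +0.355327+0.000000i. P_3(cos γ) = 0.355327

Legendre polynomial (addition theorem), +0.355327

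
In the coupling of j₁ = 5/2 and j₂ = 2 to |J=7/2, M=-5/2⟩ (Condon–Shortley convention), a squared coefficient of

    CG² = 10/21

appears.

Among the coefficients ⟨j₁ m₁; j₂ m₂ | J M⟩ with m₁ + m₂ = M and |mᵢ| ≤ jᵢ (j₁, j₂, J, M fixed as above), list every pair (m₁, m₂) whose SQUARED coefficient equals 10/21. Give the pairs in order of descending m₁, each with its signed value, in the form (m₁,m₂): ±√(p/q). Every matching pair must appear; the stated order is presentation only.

(-5/2,0): −√(10/21)

Admissible pairs with m₁+m₂ = M = -5/2: (-5/2,0), (-3/2,-1), (-1/2,-2)
  (m₁,m₂)=(-1/2,-2): CG² = 32/63, CG = +√(32/63)
  (m₁,m₂)=(-3/2,-1): CG² = 1/63, CG = −√(1/63)
  (m₁,m₂)=(-5/2,0): CG² = 10/21, CG = −√(10/21)   ← matches the target
Pairs with CG² = 10/21: (-5/2,0): −√(10/21)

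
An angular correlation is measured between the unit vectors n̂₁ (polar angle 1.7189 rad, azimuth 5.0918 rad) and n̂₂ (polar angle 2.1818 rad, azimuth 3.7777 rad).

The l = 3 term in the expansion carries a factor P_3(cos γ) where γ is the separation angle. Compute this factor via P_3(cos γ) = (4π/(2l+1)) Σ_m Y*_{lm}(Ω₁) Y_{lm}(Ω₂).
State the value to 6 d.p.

Expand P_3 via completeness: Σ_{m} conj(Y_{3,m}) at Ω₁ times Y_{3,m} at Ω₂ —
  [-3]  conj(Y_{3,-3})(Ω₁) = -0.366490+0.169219i ; Y_{3,-3}(Ω₂) = +0.075922+0.216328i ; Δ = -0.064431-0.066435i
  [-2]  conj(Y_{3,-2})(Ω₁) = +0.107050+0.101506i ; Y_{3,-2}(Ω₂) = -0.115706+0.375935i ; Δ = -0.050546+0.028499i
  [-1]  conj(Y_{3,-1})(Ω₁) = -0.105498+0.264584i ; Y_{3,-1}(Ω₂) = -0.137471+0.101524i ; Δ = -0.012359-0.047083i
  [+0]  conj(Y_{3,0})(Ω₁) = +0.159206-0.000000i ; Y_{3,0}(Ω₂) = +0.289960+0.000000i ; Δ = +0.046163+0.000000i
  [+1]  conj(Y_{3,1})(Ω₁) = +0.105498+0.264584i ; Y_{3,1}(Ω₂) = +0.137471+0.101524i ; Δ = -0.012359+0.047083i
  [+2]  conj(Y_{3,2})(Ω₁) = +0.107050-0.101506i ; Y_{3,2}(Ω₂) = -0.115706-0.375935i ; Δ = -0.050546-0.028499i
  [+3]  conj(Y_{3,3})(Ω₁) = +0.366490+0.169219i ; Y_{3,3}(Ω₂) = -0.075922+0.216328i ; Δ = -0.064431+0.066435i
Total Σ_m = -0.208509+0.000000i. Multiply by 1.795196: -0.374314+0.000000i. P_3(cos γ) = -0.374314

-0.374314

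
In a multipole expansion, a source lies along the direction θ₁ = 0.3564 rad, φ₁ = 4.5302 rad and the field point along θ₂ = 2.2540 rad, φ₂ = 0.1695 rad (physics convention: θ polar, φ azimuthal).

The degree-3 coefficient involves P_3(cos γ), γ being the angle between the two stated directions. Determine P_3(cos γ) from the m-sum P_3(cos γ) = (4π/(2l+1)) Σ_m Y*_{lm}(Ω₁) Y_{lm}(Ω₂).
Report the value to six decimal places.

0.224304

Addition theorem: P_3(cos γ) = (4π/7) Σ_m Y*_{lm}(Ω₁) Y_{lm}(Ω₂), m = −3…3:
  m=-3: Y*=0.00921 + 0.01514j  Y=0.17000 - 0.09476j  product 0.00300 + 0.00170j
  m=-2: Y*=-0.10894 + 0.04155j  Y=-0.36597 + 0.12904j  product 0.03451 - 0.02926j
  m=-1: Y*=-0.06928 - 0.37607j  Y=0.24522 - 0.04197j  product -0.03277 - 0.08931j
  m=+0: Y*=0.48659 + 0.00000j  Y=0.23733 + 0.00000j  product 0.11548 + 0.00000j
  m=+1: Y*=0.06928 - 0.37607j  Y=-0.24522 - 0.04197j  product -0.03277 + 0.08931j
  m=+2: Y*=-0.10894 - 0.04155j  Y=-0.36597 - 0.12904j  product 0.03451 + 0.02926j
  m=+3: Y*=-0.00921 + 0.01514j  Y=-0.17000 - 0.09476j  product 0.00300 - 0.00170j
Accumulated sum 0.12495 - 0.00000j; after 4π/(2l+1) scaling, 0.22430 - 0.00000j ⇒ P_3 = 0.224304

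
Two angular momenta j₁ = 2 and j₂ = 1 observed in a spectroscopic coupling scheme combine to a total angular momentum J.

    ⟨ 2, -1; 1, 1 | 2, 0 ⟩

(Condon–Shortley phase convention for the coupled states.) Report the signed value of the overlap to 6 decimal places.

√[5·1!3!1!/6! · 1!3!2!0!2!2!] = √(2)
  +(−1)^1/∏(1,0,2,1,1,0)! = -1/2  (running -1/2)
⟨..|..⟩ = √(2)·(-1/2) = -0.707107

−√(1/2) = -0.707107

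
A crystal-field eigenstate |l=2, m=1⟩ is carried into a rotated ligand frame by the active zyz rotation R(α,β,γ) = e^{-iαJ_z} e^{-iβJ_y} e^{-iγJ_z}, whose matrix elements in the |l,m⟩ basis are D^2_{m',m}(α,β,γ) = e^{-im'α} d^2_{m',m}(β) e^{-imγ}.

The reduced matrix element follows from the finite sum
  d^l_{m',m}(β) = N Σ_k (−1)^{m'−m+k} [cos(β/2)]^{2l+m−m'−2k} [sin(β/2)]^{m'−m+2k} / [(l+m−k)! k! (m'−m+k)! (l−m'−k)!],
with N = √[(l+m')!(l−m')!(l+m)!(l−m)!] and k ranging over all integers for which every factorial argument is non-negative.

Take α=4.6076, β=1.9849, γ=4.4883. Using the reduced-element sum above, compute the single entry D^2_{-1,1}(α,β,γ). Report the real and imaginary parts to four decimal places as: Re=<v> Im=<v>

Split into d^2_{-1,1}(β=1.9849) × two z-phases.
c=cos(1.984900/2)=0.546640, s=sin(1.984900/2)=0.837368; N=√[1·6·6·1]=6.000000
k∈{2,3} keeps every argument non-negative
  k=2: (−1)^0·6.0000/(2)·0.5466^2·0.8374^2 = +0.628574
  k=3: (−1)^1·6.0000/(6)·0.5466^0·0.8374^4 = -0.491660
d^2_{-1,1}(1.9849) = +0.628574 -0.491660 = +0.136914
Attach z-rotation phases: D = e^{-i(-1)(4.6076)}·(+0.136914)·e^{-i(1)(4.4883)} = +0.135941+0.016295i

Re=0.1359 Im=0.0163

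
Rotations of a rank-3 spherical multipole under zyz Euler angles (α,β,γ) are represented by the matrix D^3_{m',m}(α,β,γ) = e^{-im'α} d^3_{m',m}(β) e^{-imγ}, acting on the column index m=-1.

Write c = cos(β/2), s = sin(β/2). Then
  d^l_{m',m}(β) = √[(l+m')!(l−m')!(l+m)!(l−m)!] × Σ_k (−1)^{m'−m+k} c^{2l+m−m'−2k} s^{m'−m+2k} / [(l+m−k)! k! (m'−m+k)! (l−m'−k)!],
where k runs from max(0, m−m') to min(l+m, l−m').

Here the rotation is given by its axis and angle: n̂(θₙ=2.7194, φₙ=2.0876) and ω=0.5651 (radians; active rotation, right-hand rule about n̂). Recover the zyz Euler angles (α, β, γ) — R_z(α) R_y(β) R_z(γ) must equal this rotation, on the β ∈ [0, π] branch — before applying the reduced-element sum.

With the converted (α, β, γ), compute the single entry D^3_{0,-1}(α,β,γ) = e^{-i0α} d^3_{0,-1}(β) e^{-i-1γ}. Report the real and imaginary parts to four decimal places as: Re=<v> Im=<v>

Axis–angle → zyz. n̂ = (sinθₙcosφₙ, sinθₙsinφₙ, cosθₙ) = (-0.202465, +0.356248, -0.912193), ω = 0.5651.
R = I cosω + sinω [n̂]ₓ + (1−cosω) n̂n̂ᵀ gives
  R = [+0.850908, +0.477266, +0.219483; -0.499693, +0.864266, +0.057899; -0.162059, -0.158941, +0.973897]
β = atan2(√(R₁₃²+R₂₃²), R₃₃) = 0.228987; α = atan2(R₂₃, R₁₃) mod 2π = 0.257921; γ = atan2(R₃₂, −R₃₁) mod 2π = 5.507499
Split into d^3_{0,-1}(β=0.2290) × two z-phases.
c=cos(0.228987/2)=0.993453, s=sin(0.228987/2)=0.114244; N=√[6·6·2·24]=41.569219
k∈{0,1,2} keeps every argument non-negative
  k=0: (−1)^1·41.5692/(12)·0.9935^5·0.1142^1 = -0.382965
  k=1: (−1)^2·41.5692/(4)·0.9935^3·0.1142^3 = +0.015193
  k=2: (−1)^3·41.5692/(12)·0.9935^1·0.1142^5 = -0.000067
d^3_{0,-1}(0.2290) = -0.382965 +0.015193 -0.000067 = -0.367839
D = (+1.000000+0.000000i)·(-0.367839)·(+0.713941-0.700206i) = -0.262615+0.257563i

Re=-0.2626 Im=0.2576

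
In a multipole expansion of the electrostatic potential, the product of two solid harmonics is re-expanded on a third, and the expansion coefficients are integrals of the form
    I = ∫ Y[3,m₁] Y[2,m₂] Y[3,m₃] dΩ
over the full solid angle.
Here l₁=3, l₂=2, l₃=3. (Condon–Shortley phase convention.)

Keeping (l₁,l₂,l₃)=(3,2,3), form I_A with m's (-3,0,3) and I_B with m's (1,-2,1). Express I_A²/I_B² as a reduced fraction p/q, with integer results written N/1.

Same 3,2,3: normalisation and zero-m 3j drop out of the ratio.
A: Δ: 2! 4! 2! / 9! → 1/3780; sum: t=2:+1/96 = 1/96; 3j²(3 2 3; -3 0 3) = Δ·Π!·Σ² = 5/84  (sign +1)
B: Δ: 2! 4! 2! / 9! → 1/3780; sum: t=0:+1/16 = 1/16; 3j²(3 2 3; 1 -2 1) = Δ·Π!·Σ² = 2/35  (sign +1)
I_A²/I_B² = (5/84)/(2/35) = 25/24

25/24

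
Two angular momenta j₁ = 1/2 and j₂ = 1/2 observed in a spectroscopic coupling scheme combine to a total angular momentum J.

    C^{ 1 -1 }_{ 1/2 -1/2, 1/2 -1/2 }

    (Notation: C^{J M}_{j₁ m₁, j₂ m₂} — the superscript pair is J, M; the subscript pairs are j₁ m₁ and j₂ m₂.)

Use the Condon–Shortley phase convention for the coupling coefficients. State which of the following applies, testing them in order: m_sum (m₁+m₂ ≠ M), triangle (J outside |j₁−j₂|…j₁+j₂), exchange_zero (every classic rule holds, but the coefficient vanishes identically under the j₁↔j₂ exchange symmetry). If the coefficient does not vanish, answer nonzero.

m-sum: m₁+m₂ = -1/2+(-1/2) = -1, M = -1  ✓
triangle: |j₁−j₂| = 0 ≤ J = 1 ≤ j₁+j₂ = 1  ✓
exchange: j₁=j₂, m₁=m₂ with (−1)^(j₁+j₂−J) = (−1)^0 = +1 — symmetry imposes no zero
value check: CG = +1 = +1.000000 ≠ 0

nonzero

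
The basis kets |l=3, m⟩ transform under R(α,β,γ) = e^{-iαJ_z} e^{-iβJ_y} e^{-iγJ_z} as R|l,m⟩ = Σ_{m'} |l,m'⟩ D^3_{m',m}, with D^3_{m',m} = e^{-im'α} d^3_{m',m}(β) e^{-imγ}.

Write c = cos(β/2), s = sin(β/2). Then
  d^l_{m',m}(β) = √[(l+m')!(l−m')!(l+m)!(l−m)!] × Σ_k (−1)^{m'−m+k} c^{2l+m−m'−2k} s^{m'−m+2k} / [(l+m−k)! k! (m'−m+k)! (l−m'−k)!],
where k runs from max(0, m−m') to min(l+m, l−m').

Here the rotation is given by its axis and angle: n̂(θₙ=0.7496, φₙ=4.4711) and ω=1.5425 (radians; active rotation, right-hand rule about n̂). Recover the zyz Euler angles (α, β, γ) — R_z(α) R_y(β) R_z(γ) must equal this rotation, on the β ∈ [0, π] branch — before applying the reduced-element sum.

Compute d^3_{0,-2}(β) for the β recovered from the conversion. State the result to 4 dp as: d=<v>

d=0.5252

Axis–angle → zyz. n̂ = (sinθₙcosφₙ, sinθₙsinφₙ, cosθₙ) = (-0.162811, -0.661608, +0.731961), ω = 1.5425.
R = I cosω + sinω [n̂]ₓ + (1−cosω) n̂n̂ᵀ gives
  R = [+0.054050, -0.626999, -0.777143; +0.836338, +0.453633, -0.307825; +0.545544, -0.633316, +0.548902]
β = atan2(√(R₁₃²+R₂₃²), R₃₃) = 0.989746; α = atan2(R₂₃, R₁₃) mod 2π = 3.518731; γ = atan2(R₃₂, −R₃₁) mod 2π = 4.001309
d^3_{0,-2}(β=0.9897) via the finite sum:
c=cos(0.989746/2)=0.880029, s=sin(0.989746/2)=0.474920; N=√[6·6·1·120]=65.726707
k: max(0,(-2)−(0))=0 … min(3+(-2),3−(0))=1
  k=0: (−1)^2·65.7267/(12)·0.8800^4·0.4749^2 = +0.740951
  k=1: (−1)^3·65.7267/(12)·0.8800^2·0.4749^4 = -0.215793
d^3_{0,-2}(0.9897) = +0.740951 -0.215793 = +0.525158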